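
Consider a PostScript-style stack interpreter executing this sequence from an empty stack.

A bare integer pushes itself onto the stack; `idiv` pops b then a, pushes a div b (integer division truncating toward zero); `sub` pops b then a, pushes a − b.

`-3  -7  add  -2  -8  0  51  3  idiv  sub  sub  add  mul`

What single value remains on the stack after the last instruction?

-70

-3   : [-3]
-7   : [-3, -7]
add  : [-10]
-2   : [-10, -2]
-8   : [-10, -2, -8]
0    : [-10, -2, -8, 0]
51   : [-10, -2, -8, 0, 51]
3    : [-10, -2, -8, 0, 51, 3]
idiv : [-10, -2, -8, 0, 17]
sub  : [-10, -2, -8, -17]
sub  : [-10, -2, 9]
add  : [-10, 7]
mul  : [-70]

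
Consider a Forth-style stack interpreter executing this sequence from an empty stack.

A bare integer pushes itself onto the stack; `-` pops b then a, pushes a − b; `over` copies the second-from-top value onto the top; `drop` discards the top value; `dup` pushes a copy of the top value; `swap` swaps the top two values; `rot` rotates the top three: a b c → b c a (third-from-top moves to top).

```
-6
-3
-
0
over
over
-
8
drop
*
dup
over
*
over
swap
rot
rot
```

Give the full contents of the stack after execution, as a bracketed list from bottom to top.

[-3, 0, 0, 0]

-6   → -6
-3   → -6 -3
-    → -3
0    → -3 0
over → -3 0 -3
over → -3 0 -3 0
-    → -3 0 -3
8    → -3 0 -3 8
drop → -3 0 -3
*    → -3 0
dup  → -3 0 0
over → -3 0 0 0
*    → -3 0 0
over → -3 0 0 0
swap → -3 0 0 0
rot  → -3 0 0 0
rot  → -3 0 0 0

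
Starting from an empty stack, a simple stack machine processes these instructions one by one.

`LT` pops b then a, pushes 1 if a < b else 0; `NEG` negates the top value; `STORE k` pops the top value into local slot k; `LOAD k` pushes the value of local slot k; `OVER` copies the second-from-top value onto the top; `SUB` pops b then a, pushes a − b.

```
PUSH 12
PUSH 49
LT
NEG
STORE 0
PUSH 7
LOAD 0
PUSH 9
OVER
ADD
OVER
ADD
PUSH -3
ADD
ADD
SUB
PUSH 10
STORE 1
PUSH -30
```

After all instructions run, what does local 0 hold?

PUSH 12  → 12
PUSH 49  → 12 49
LT       → 1
NEG      → -1
STORE 0  → (empty)
PUSH 7   → 7
LOAD 0   → 7 -1
PUSH 9   → 7 -1 9
OVER     → 7 -1 9 -1
ADD      → 7 -1 8
OVER     → 7 -1 8 -1
ADD      → 7 -1 7
PUSH -3  → 7 -1 7 -3
ADD      → 7 -1 4
ADD      → 7 3
SUB      → 4
PUSH 10  → 4 10
STORE 1  → 4
PUSH -30 → 4 -30

-1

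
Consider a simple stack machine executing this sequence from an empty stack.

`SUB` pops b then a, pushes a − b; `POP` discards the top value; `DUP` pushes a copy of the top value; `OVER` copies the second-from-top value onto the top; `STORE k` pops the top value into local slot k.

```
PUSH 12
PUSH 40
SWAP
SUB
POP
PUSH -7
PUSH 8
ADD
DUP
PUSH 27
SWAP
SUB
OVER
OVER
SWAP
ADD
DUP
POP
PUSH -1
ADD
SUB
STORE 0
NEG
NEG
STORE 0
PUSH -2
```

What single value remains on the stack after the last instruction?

PUSH 12 : 12
PUSH 40 : 12 40
SWAP    : 40 12
SUB     : 28
POP     : (empty)
PUSH -7 : -7
PUSH 8  : -7 8
ADD     : 1
DUP     : 1 1
PUSH 27 : 1 1 27
SWAP    : 1 27 1
SUB     : 1 26
OVER    : 1 26 1
OVER    : 1 26 1 26
SWAP    : 1 26 26 1
ADD     : 1 26 27
DUP     : 1 26 27 27
POP     : 1 26 27
PUSH -1 : 1 26 27 -1
ADD     : 1 26 26
SUB     : 1 0
STORE 0 : 1
NEG     : -1
NEG     : 1
STORE 0 : (empty)
PUSH -2 : -2

-2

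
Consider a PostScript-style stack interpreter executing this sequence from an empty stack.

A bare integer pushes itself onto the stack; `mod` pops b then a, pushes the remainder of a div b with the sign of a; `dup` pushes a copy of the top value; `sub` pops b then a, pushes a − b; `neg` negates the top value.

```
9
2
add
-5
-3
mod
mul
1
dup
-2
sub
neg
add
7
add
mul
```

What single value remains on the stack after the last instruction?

-110

9    9
2    9 2
add  11
-5   11 -5
-3   11 -5 -3
mod  11 -2
mul  -22
1    -22 1
dup  -22 1 1
-2   -22 1 1 -2
sub  -22 1 3
neg  -22 1 -3
add  -22 -2
7    -22 -2 7
add  -22 5
mul  -110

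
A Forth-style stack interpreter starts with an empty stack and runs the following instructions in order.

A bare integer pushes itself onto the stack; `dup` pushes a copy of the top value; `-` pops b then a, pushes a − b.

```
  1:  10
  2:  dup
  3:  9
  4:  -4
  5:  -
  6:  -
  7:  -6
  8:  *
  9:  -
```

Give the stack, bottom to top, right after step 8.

10  → [10]
dup → [10, 10]
9   → [10, 10, 9]
-4  → [10, 10, 9, -4]
-   → [10, 10, 13]
-   → [10, -3]
-6  → [10, -3, -6]
*   → [10, 18]

[10, 18]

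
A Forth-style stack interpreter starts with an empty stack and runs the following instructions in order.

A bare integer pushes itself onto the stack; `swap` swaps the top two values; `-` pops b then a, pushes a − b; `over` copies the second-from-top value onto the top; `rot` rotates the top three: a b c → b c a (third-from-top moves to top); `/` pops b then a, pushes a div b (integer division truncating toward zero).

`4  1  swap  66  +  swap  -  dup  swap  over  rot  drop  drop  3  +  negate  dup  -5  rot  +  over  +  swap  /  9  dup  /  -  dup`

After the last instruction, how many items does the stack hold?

2

4       4
1       4 1
swap    1 4
66      1 4 66
+       1 70
swap    70 1
-       69
dup     69 69
swap    69 69
over    69 69 69
rot     69 69 69
drop    69 69
drop    69
3       69 3
+       72
negate  -72
dup     -72 -72
-5      -72 -72 -5
rot     -72 -5 -72
+       -72 -77
over    -72 -77 -72
+       -72 -149
swap    -149 -72
/       2
9       2 9
dup     2 9 9
/       2 1
-       1
dup     1 1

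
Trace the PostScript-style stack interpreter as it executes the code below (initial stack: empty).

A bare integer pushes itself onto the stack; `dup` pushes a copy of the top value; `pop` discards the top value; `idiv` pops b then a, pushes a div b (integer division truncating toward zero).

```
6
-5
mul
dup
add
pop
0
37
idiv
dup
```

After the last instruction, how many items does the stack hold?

2

6    -> 6
-5   -> 6 -5
mul  -> -30
dup  -> -30 -30
add  -> -60
pop  -> (empty)
0    -> 0
37   -> 0 37
idiv -> 0
dup  -> 0 0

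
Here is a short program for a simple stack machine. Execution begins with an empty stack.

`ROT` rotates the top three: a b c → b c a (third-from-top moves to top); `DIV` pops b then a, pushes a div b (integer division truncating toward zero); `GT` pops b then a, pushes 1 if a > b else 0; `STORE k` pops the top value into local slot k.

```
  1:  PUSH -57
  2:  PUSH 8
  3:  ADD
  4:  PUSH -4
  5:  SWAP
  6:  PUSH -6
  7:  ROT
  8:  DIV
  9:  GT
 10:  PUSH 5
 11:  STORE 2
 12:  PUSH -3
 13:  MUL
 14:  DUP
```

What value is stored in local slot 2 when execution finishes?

5

PUSH -57 -> -57
PUSH 8   -> -57 8
ADD      -> -49
PUSH -4  -> -49 -4
SWAP     -> -4 -49
PUSH -6  -> -4 -49 -6
ROT      -> -49 -6 -4
DIV      -> -49 1
GT       -> 0
PUSH 5   -> 0 5
STORE 2  -> 0
PUSH -3  -> 0 -3
MUL      -> 0
DUP      -> 0 0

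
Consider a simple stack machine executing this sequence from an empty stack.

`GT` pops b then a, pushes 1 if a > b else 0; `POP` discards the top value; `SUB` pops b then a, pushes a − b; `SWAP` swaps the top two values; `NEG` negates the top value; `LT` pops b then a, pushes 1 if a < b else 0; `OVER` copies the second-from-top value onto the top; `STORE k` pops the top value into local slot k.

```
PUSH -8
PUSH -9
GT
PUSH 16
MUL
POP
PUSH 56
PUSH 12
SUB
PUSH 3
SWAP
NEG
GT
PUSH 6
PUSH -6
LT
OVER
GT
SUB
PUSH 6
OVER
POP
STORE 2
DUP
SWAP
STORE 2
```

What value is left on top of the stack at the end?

PUSH -8 → [-8]
PUSH -9 → [-8, -9]
GT      → [1]
PUSH 16 → [1, 16]
MUL     → [16]
POP     → []
PUSH 56 → [56]
PUSH 12 → [56, 12]
SUB     → [44]
PUSH 3  → [44, 3]
SWAP    → [3, 44]
NEG     → [3, -44]
GT      → [1]
PUSH 6  → [1, 6]
PUSH -6 → [1, 6, -6]
LT      → [1, 0]
OVER    → [1, 0, 1]
GT      → [1, 0]
SUB     → [1]
PUSH 6  → [1, 6]
OVER    → [1, 6, 1]
POP     → [1, 6]
STORE 2 → [1]
DUP     → [1, 1]
SWAP    → [1, 1]
STORE 2 → [1]

1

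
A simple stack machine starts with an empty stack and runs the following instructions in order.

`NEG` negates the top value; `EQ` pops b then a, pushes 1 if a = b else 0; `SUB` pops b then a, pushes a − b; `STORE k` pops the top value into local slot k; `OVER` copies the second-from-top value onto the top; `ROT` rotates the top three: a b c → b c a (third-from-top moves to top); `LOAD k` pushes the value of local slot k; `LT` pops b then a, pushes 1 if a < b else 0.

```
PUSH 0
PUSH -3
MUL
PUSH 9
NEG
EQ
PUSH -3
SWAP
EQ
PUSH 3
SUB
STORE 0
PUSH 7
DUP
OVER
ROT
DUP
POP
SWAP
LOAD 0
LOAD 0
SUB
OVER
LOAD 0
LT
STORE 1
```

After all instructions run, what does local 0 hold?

-3

PUSH 0  : [0]
PUSH -3 : [0, -3]
MUL     : [0]
PUSH 9  : [0, 9]
NEG     : [0, -9]
EQ      : [0]
PUSH -3 : [0, -3]
SWAP    : [-3, 0]
EQ      : [0]
PUSH 3  : [0, 3]
SUB     : [-3]
STORE 0 : []
PUSH 7  : [7]
DUP     : [7, 7]
OVER    : [7, 7, 7]
ROT     : [7, 7, 7]
DUP     : [7, 7, 7, 7]
POP     : [7, 7, 7]
SWAP    : [7, 7, 7]
LOAD 0  : [7, 7, 7, -3]
LOAD 0  : [7, 7, 7, -3, -3]
SUB     : [7, 7, 7, 0]
OVER    : [7, 7, 7, 0, 7]
LOAD 0  : [7, 7, 7, 0, 7, -3]
LT      : [7, 7, 7, 0, 0]
STORE 1 : [7, 7, 7, 0]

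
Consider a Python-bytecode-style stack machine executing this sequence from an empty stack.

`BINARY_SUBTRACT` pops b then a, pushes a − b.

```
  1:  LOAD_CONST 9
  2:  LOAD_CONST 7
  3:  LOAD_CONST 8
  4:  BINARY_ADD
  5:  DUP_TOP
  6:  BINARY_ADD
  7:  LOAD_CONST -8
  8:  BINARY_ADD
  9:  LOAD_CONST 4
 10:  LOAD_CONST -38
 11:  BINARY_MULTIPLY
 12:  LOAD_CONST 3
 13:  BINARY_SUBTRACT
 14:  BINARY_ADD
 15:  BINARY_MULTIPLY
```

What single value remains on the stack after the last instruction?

LOAD_CONST 9     9
LOAD_CONST 7     9 7
LOAD_CONST 8     9 7 8
BINARY_ADD       9 15
DUP_TOP          9 15 15
BINARY_ADD       9 30
LOAD_CONST -8    9 30 -8
BINARY_ADD       9 22
LOAD_CONST 4     9 22 4
LOAD_CONST -38   9 22 4 -38
BINARY_MULTIPLY  9 22 -152
LOAD_CONST 3     9 22 -152 3
BINARY_SUBTRACT  9 22 -155
BINARY_ADD       9 -133
BINARY_MULTIPLY  -1197

-1197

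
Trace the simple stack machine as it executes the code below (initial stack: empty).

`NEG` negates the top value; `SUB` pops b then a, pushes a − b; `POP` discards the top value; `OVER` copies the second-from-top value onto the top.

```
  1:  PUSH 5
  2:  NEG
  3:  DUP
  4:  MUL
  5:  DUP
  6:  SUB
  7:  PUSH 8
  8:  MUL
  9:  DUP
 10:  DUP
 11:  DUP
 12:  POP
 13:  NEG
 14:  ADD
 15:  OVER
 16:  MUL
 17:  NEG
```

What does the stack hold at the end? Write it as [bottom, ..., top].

PUSH 5  5
NEG     -5
DUP     -5 -5
MUL     25
DUP     25 25
SUB     0
PUSH 8  0 8
MUL     0
DUP     0 0
DUP     0 0 0
DUP     0 0 0 0
POP     0 0 0
NEG     0 0 0
ADD     0 0
OVER    0 0 0
MUL     0 0
NEG     0 0

[0, 0]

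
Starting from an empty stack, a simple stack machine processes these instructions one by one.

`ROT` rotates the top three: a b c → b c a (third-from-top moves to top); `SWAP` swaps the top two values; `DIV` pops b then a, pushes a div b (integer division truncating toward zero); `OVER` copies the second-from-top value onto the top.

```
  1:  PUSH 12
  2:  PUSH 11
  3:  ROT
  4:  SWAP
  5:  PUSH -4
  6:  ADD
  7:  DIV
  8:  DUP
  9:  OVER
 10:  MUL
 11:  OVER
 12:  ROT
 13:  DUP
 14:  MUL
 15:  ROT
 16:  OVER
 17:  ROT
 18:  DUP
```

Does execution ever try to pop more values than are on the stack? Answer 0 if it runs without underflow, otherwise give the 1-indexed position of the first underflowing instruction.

3

PUSH 12 : 12
PUSH 11 : 12 11
ROT  — needs 3 operands, stack has 2 → underflow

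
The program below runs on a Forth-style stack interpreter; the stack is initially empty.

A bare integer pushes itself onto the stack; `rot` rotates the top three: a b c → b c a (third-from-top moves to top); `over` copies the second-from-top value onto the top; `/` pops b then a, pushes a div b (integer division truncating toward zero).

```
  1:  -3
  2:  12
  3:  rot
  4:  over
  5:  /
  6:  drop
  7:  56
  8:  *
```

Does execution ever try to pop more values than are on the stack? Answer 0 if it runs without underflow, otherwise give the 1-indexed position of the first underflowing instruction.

-3 : [-3]
12 : [-3, 12]
rot  — needs 3 operands, stack has 2 → underflow

3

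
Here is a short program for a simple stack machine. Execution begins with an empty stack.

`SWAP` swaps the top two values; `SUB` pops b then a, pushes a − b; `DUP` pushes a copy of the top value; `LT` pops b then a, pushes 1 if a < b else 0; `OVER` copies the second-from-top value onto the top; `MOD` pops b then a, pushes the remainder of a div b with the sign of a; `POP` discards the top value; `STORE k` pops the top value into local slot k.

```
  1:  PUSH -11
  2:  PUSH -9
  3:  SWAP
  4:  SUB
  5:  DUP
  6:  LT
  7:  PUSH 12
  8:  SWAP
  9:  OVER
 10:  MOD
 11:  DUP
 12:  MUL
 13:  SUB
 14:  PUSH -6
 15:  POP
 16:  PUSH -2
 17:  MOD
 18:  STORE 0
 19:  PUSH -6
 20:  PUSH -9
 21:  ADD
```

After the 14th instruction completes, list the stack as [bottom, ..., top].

[12, -6]

PUSH -11  -11
PUSH -9   -11 -9
SWAP      -9 -11
SUB       2
DUP       2 2
LT        0
PUSH 12   0 12
SWAP      12 0
OVER      12 0 12
MOD       12 0
DUP       12 0 0
MUL       12 0
SUB       12
PUSH -6   12 -6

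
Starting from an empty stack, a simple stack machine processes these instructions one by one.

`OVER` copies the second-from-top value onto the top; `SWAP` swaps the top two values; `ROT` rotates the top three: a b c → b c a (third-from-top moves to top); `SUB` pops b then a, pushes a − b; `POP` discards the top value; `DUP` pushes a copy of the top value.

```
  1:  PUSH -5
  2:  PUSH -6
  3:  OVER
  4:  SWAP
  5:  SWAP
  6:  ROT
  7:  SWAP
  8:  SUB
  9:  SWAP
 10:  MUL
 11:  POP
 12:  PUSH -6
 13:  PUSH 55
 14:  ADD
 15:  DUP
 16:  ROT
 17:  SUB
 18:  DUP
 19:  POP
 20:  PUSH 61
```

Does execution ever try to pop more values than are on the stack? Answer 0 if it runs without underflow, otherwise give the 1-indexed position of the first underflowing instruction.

PUSH -5 → -5
PUSH -6 → -5 -6
OVER    → -5 -6 -5
SWAP    → -5 -5 -6
SWAP    → -5 -6 -5
ROT     → -6 -5 -5
SWAP    → -6 -5 -5
SUB     → -6 0
SWAP    → 0 -6
MUL     → 0
POP     → (empty)
PUSH -6 → -6
PUSH 55 → -6 55
ADD     → 49
DUP     → 49 49
ROT  — needs 3 operands, stack has 2 → underflow

16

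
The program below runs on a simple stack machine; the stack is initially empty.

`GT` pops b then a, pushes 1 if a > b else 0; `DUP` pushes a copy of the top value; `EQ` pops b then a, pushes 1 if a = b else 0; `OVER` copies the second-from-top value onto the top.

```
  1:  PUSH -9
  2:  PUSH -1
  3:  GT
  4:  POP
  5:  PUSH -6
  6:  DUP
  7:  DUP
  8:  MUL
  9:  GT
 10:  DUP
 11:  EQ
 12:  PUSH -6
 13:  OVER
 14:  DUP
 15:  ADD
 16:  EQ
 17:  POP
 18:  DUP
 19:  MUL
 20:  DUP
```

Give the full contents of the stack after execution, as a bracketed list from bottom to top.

[1, 1]

PUSH -9  -9
PUSH -1  -9 -1
GT       0
POP      (empty)
PUSH -6  -6
DUP      -6 -6
DUP      -6 -6 -6
MUL      -6 36
GT       0
DUP      0 0
EQ       1
PUSH -6  1 -6
OVER     1 -6 1
DUP      1 -6 1 1
ADD      1 -6 2
EQ       1 0
POP      1
DUP      1 1
MUL      1
DUP      1 1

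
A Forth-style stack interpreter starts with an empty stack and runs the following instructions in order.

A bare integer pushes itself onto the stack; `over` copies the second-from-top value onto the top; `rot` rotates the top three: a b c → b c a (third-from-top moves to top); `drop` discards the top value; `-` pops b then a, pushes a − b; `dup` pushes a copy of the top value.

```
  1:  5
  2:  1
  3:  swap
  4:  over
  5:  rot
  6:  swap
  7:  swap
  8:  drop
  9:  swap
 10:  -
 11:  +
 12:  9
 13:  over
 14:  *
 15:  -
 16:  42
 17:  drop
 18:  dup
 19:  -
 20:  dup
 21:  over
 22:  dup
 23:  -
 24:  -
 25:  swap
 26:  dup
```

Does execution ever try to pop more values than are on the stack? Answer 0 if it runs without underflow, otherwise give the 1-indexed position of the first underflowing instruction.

11

5    : [5]
1    : [5, 1]
swap : [1, 5]
over : [1, 5, 1]
rot  : [5, 1, 1]
swap : [5, 1, 1]
swap : [5, 1, 1]
drop : [5, 1]
swap : [1, 5]
-    : [-4]
+  — needs 2 operands, stack has 1 → underflow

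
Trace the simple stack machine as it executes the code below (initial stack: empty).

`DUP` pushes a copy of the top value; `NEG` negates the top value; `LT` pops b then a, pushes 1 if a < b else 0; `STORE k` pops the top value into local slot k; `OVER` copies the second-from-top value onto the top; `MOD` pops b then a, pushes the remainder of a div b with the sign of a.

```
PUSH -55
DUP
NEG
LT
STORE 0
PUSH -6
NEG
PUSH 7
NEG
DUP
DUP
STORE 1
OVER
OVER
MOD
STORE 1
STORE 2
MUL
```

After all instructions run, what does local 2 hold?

PUSH -55 -> -55
DUP      -> -55 -55
NEG      -> -55 55
LT       -> 1
STORE 0  -> (empty)
PUSH -6  -> -6
NEG      -> 6
PUSH 7   -> 6 7
NEG      -> 6 -7
DUP      -> 6 -7 -7
DUP      -> 6 -7 -7 -7
STORE 1  -> 6 -7 -7
OVER     -> 6 -7 -7 -7
OVER     -> 6 -7 -7 -7 -7
MOD      -> 6 -7 -7 0
STORE 1  -> 6 -7 -7
STORE 2  -> 6 -7
MUL      -> -42

-7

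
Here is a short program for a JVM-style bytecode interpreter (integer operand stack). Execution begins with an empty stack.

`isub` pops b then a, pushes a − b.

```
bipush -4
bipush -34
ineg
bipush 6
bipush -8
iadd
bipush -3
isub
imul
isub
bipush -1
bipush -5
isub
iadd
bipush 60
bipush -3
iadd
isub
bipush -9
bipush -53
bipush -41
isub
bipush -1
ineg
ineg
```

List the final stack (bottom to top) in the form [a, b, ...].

bipush -4  -> -4
bipush -34 -> -4 -34
ineg       -> -4 34
bipush 6   -> -4 34 6
bipush -8  -> -4 34 6 -8
iadd       -> -4 34 -2
bipush -3  -> -4 34 -2 -3
isub       -> -4 34 1
imul       -> -4 34
isub       -> -38
bipush -1  -> -38 -1
bipush -5  -> -38 -1 -5
isub       -> -38 4
iadd       -> -34
bipush 60  -> -34 60
bipush -3  -> -34 60 -3
iadd       -> -34 57
isub       -> -91
bipush -9  -> -91 -9
bipush -53 -> -91 -9 -53
bipush -41 -> -91 -9 -53 -41
isub       -> -91 -9 -12
bipush -1  -> -91 -9 -12 -1
ineg       -> -91 -9 -12 1
ineg       -> -91 -9 -12 -1

[-91, -9, -12, -1]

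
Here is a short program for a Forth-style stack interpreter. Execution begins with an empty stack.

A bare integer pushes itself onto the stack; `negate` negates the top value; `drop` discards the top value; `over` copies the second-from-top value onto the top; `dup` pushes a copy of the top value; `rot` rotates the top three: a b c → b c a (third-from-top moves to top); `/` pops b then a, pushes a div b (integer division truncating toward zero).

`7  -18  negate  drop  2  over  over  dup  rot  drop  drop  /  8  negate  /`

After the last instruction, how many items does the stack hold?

2

7      -> 7
-18    -> 7 -18
negate -> 7 18
drop   -> 7
2      -> 7 2
over   -> 7 2 7
over   -> 7 2 7 2
dup    -> 7 2 7 2 2
rot    -> 7 2 2 2 7
drop   -> 7 2 2 2
drop   -> 7 2 2
/      -> 7 1
8      -> 7 1 8
negate -> 7 1 -8
/      -> 7 0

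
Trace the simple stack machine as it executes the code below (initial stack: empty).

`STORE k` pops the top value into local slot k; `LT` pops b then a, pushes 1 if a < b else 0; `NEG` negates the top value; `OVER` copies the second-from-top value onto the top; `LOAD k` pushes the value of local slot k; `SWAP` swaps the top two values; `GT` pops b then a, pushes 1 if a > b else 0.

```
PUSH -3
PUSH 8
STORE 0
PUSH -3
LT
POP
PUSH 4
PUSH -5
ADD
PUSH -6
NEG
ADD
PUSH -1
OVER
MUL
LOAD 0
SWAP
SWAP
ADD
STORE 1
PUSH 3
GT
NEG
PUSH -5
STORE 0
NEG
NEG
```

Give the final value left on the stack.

-1

PUSH -3 -> [-3]
PUSH 8  -> [-3, 8]
STORE 0 -> [-3]
PUSH -3 -> [-3, -3]
LT      -> [0]
POP     -> []
PUSH 4  -> [4]
PUSH -5 -> [4, -5]
ADD     -> [-1]
PUSH -6 -> [-1, -6]
NEG     -> [-1, 6]
ADD     -> [5]
PUSH -1 -> [5, -1]
OVER    -> [5, -1, 5]
MUL     -> [5, -5]
LOAD 0  -> [5, -5, 8]
SWAP    -> [5, 8, -5]
SWAP    -> [5, -5, 8]
ADD     -> [5, 3]
STORE 1 -> [5]
PUSH 3  -> [5, 3]
GT      -> [1]
NEG     -> [-1]
PUSH -5 -> [-1, -5]
STORE 0 -> [-1]
NEG     -> [1]
NEG     -> [-1]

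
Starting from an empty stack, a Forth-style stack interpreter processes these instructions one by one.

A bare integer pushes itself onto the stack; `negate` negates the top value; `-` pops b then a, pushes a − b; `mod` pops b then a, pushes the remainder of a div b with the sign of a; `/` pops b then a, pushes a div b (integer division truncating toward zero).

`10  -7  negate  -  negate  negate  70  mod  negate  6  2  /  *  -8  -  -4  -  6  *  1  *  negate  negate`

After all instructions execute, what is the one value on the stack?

18

10     -> 10
-7     -> 10 -7
negate -> 10 7
-      -> 3
negate -> -3
negate -> 3
70     -> 3 70
mod    -> 3
negate -> -3
6      -> -3 6
2      -> -3 6 2
/      -> -3 3
*      -> -9
-8     -> -9 -8
-      -> -1
-4     -> -1 -4
-      -> 3
6      -> 3 6
*      -> 18
1      -> 18 1
*      -> 18
negate -> -18
negate -> 18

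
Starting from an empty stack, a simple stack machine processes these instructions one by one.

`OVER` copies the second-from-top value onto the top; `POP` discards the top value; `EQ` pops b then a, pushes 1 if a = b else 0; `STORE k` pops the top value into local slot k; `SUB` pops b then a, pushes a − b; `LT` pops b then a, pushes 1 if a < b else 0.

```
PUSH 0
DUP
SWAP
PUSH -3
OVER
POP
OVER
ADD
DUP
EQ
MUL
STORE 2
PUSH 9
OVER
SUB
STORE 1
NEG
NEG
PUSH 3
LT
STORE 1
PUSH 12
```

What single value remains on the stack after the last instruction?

PUSH 0   [0]
DUP      [0, 0]
SWAP     [0, 0]
PUSH -3  [0, 0, -3]
OVER     [0, 0, -3, 0]
POP      [0, 0, -3]
OVER     [0, 0, -3, 0]
ADD      [0, 0, -3]
DUP      [0, 0, -3, -3]
EQ       [0, 0, 1]
MUL      [0, 0]
STORE 2  [0]
PUSH 9   [0, 9]
OVER     [0, 9, 0]
SUB      [0, 9]
STORE 1  [0]
NEG      [0]
NEG      [0]
PUSH 3   [0, 3]
LT       [1]
STORE 1  []
PUSH 12  [12]

12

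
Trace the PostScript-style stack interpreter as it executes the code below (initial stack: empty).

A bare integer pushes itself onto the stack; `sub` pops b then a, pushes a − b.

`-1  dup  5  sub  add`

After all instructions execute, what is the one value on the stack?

-1   [-1]
dup  [-1, -1]
5    [-1, -1, 5]
sub  [-1, -6]
add  [-7]

-7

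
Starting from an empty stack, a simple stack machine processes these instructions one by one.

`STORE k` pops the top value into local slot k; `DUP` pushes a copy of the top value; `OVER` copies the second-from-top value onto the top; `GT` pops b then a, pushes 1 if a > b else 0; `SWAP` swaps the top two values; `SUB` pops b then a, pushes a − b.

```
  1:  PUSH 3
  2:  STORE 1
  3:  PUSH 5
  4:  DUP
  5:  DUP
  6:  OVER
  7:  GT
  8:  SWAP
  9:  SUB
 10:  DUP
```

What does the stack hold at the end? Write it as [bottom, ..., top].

[5, -5, -5]

PUSH 3  -> 3
STORE 1 -> (empty)
PUSH 5  -> 5
DUP     -> 5 5
DUP     -> 5 5 5
OVER    -> 5 5 5 5
GT      -> 5 5 0
SWAP    -> 5 0 5
SUB     -> 5 -5
DUP     -> 5 -5 -5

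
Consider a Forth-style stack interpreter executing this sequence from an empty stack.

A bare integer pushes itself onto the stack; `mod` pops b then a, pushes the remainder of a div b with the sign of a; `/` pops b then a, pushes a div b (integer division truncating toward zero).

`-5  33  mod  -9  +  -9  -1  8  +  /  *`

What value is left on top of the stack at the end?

-5  -> -5
33  -> -5 33
mod -> -5
-9  -> -5 -9
+   -> -14
-9  -> -14 -9
-1  -> -14 -9 -1
8   -> -14 -9 -1 8
+   -> -14 -9 7
/   -> -14 -1
*   -> 14

14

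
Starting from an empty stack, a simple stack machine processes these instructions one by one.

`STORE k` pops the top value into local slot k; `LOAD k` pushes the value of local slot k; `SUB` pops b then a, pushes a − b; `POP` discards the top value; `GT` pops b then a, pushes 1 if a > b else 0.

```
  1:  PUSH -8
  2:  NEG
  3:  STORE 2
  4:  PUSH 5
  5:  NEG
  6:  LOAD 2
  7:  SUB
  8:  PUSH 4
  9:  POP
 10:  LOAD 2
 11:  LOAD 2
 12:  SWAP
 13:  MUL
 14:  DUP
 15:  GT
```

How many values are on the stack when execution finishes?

2

PUSH -8 → -8
NEG     → 8
STORE 2 → (empty)
PUSH 5  → 5
NEG     → -5
LOAD 2  → -5 8
SUB     → -13
PUSH 4  → -13 4
POP     → -13
LOAD 2  → -13 8
LOAD 2  → -13 8 8
SWAP    → -13 8 8
MUL     → -13 64
DUP     → -13 64 64
GT      → -13 0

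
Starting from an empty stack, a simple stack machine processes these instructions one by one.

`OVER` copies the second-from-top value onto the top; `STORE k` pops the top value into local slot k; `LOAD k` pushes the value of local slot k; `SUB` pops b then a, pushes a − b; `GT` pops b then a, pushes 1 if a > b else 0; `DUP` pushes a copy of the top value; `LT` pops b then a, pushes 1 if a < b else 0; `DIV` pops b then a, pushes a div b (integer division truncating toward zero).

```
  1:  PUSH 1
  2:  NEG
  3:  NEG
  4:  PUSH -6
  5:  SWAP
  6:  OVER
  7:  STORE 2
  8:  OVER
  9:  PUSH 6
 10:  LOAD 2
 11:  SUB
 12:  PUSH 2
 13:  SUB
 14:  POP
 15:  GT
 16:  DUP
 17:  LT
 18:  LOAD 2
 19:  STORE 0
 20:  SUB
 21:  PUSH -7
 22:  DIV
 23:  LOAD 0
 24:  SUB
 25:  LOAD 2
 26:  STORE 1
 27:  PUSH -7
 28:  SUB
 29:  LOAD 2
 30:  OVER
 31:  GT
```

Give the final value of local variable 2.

-6

PUSH 1  -> 1
NEG     -> -1
NEG     -> 1
PUSH -6 -> 1 -6
SWAP    -> -6 1
OVER    -> -6 1 -6
STORE 2 -> -6 1
OVER    -> -6 1 -6
PUSH 6  -> -6 1 -6 6
LOAD 2  -> -6 1 -6 6 -6
SUB     -> -6 1 -6 12
PUSH 2  -> -6 1 -6 12 2
SUB     -> -6 1 -6 10
POP     -> -6 1 -6
GT      -> -6 1
DUP     -> -6 1 1
LT      -> -6 0
LOAD 2  -> -6 0 -6
STORE 0 -> -6 0
SUB     -> -6
PUSH -7 -> -6 -7
DIV     -> 0
LOAD 0  -> 0 -6
SUB     -> 6
LOAD 2  -> 6 -6
STORE 1 -> 6
PUSH -7 -> 6 -7
SUB     -> 13
LOAD 2  -> 13 -6
OVER    -> 13 -6 13
GT      -> 13 0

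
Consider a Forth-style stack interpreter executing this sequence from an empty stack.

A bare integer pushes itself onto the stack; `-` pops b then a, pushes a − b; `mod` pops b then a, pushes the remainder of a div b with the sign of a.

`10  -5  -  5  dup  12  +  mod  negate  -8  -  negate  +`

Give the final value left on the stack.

12

10     → [10]
-5     → [10, -5]
-      → [15]
5      → [15, 5]
dup    → [15, 5, 5]
12     → [15, 5, 5, 12]
+      → [15, 5, 17]
mod    → [15, 5]
negate → [15, -5]
-8     → [15, -5, -8]
-      → [15, 3]
negate → [15, -3]
+      → [12]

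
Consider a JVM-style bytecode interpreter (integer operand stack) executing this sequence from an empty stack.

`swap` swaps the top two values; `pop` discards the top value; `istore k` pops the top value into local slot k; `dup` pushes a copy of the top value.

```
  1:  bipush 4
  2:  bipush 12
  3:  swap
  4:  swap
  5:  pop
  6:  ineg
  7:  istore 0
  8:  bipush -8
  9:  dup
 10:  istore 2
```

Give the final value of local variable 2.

-8

bipush 4  -> [4]
bipush 12 -> [4, 12]
swap      -> [12, 4]
swap      -> [4, 12]
pop       -> [4]
ineg      -> [-4]
istore 0  -> []
bipush -8 -> [-8]
dup       -> [-8, -8]
istore 2  -> [-8]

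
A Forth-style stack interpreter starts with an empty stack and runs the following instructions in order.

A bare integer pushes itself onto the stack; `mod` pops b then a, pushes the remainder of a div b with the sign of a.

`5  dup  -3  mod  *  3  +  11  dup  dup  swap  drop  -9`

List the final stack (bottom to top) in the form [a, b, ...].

5    → [5]
dup  → [5, 5]
-3   → [5, 5, -3]
mod  → [5, 2]
*    → [10]
3    → [10, 3]
+    → [13]
11   → [13, 11]
dup  → [13, 11, 11]
dup  → [13, 11, 11, 11]
swap → [13, 11, 11, 11]
drop → [13, 11, 11]
-9   → [13, 11, 11, -9]

[13, 11, 11, -9]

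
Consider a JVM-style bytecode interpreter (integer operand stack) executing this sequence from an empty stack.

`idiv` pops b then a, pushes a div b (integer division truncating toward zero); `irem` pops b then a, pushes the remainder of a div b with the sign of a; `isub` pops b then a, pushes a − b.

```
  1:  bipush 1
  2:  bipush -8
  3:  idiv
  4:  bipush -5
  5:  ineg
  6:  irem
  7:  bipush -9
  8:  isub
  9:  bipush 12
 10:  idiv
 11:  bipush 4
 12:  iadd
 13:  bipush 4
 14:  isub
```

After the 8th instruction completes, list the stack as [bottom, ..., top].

bipush 1  -> [1]
bipush -8 -> [1, -8]
idiv      -> [0]
bipush -5 -> [0, -5]
ineg      -> [0, 5]
irem      -> [0]
bipush -9 -> [0, -9]
isub      -> [9]

[9]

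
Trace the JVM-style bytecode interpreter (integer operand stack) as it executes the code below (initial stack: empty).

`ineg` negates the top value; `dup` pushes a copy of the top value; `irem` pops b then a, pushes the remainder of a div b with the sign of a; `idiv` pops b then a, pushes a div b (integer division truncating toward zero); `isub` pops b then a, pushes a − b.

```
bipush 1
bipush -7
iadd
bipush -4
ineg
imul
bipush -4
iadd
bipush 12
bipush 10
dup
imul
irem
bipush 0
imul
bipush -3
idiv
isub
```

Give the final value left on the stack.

bipush 1  -> [1]
bipush -7 -> [1, -7]
iadd      -> [-6]
bipush -4 -> [-6, -4]
ineg      -> [-6, 4]
imul      -> [-24]
bipush -4 -> [-24, -4]
iadd      -> [-28]
bipush 12 -> [-28, 12]
bipush 10 -> [-28, 12, 10]
dup       -> [-28, 12, 10, 10]
imul      -> [-28, 12, 100]
irem      -> [-28, 12]
bipush 0  -> [-28, 12, 0]
imul      -> [-28, 0]
bipush -3 -> [-28, 0, -3]
idiv      -> [-28, 0]
isub      -> [-28]

-28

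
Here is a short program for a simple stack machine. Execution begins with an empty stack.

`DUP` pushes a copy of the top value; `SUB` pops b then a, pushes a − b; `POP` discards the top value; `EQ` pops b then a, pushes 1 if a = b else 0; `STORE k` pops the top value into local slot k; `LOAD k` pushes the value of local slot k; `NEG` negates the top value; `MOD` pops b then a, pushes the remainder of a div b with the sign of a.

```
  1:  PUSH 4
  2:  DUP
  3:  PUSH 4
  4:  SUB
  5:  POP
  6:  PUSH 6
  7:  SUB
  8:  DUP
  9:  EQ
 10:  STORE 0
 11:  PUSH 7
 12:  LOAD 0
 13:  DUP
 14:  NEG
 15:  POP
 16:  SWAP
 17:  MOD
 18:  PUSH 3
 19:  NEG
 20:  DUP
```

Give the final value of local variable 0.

PUSH 4  → [4]
DUP     → [4, 4]
PUSH 4  → [4, 4, 4]
SUB     → [4, 0]
POP     → [4]
PUSH 6  → [4, 6]
SUB     → [-2]
DUP     → [-2, -2]
EQ      → [1]
STORE 0 → []
PUSH 7  → [7]
LOAD 0  → [7, 1]
DUP     → [7, 1, 1]
NEG     → [7, 1, -1]
POP     → [7, 1]
SWAP    → [1, 7]
MOD     → [1]
PUSH 3  → [1, 3]
NEG     → [1, -3]
DUP     → [1, -3, -3]

1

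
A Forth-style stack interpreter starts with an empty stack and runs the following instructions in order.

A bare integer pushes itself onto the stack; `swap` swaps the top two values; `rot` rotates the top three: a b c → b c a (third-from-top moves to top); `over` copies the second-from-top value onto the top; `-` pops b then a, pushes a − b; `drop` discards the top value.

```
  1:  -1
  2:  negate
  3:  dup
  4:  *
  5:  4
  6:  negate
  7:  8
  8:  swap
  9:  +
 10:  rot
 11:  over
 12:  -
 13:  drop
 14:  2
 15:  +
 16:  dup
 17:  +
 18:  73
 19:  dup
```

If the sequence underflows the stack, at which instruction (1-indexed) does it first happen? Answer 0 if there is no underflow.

-1     → -1
negate → 1
dup    → 1 1
*      → 1
4      → 1 4
negate → 1 -4
8      → 1 -4 8
swap   → 1 8 -4
+      → 1 4
rot  — needs 3 operands, stack has 2 → underflow

10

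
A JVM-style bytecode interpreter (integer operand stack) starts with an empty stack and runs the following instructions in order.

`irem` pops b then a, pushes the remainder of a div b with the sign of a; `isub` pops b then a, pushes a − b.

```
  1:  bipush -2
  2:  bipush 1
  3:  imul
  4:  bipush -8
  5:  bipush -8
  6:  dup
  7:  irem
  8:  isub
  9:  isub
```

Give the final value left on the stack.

bipush -2  -2
bipush 1   -2 1
imul       -2
bipush -8  -2 -8
bipush -8  -2 -8 -8
dup        -2 -8 -8 -8
irem       -2 -8 0
isub       -2 -8
isub       6

6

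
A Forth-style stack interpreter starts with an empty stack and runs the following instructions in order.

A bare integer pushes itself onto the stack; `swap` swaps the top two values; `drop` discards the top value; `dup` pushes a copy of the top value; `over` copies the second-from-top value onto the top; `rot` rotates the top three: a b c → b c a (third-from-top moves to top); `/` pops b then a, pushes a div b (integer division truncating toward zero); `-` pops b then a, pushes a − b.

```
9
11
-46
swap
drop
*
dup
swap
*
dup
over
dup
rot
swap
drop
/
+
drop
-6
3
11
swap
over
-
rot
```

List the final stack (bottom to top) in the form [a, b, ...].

9    : 9
11   : 9 11
-46  : 9 11 -46
swap : 9 -46 11
drop : 9 -46
*    : -414
dup  : -414 -414
swap : -414 -414
*    : 171396
dup  : 171396 171396
over : 171396 171396 171396
dup  : 171396 171396 171396 171396
rot  : 171396 171396 171396 171396
swap : 171396 171396 171396 171396
drop : 171396 171396 171396
/    : 171396 1
+    : 171397
drop : (empty)
-6   : -6
3    : -6 3
11   : -6 3 11
swap : -6 11 3
over : -6 11 3 11
-    : -6 11 -8
rot  : 11 -8 -6

[11, -8, -6]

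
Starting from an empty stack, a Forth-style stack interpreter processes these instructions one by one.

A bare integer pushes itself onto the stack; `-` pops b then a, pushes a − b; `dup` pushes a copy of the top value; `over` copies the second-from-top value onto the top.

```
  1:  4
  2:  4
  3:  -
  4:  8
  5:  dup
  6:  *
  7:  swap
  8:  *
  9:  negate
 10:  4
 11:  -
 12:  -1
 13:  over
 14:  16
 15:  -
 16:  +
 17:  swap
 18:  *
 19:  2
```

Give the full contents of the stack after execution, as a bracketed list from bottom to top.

[84, 2]

4      -> 4
4      -> 4 4
-      -> 0
8      -> 0 8
dup    -> 0 8 8
*      -> 0 64
swap   -> 64 0
*      -> 0
negate -> 0
4      -> 0 4
-      -> -4
-1     -> -4 -1
over   -> -4 -1 -4
16     -> -4 -1 -4 16
-      -> -4 -1 -20
+      -> -4 -21
swap   -> -21 -4
*      -> 84
2      -> 84 2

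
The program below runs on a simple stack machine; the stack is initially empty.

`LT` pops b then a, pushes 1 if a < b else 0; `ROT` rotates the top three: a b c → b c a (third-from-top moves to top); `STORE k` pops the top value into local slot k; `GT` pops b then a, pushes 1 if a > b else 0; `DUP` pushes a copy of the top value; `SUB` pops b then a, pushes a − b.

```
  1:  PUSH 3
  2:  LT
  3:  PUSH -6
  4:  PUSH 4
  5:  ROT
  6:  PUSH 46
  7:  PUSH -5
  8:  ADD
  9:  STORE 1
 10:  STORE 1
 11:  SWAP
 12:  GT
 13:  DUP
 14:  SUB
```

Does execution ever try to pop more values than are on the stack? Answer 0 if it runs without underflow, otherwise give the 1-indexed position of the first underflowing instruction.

PUSH 3  3
LT  — needs 2 operands, stack has 1 → underflow

2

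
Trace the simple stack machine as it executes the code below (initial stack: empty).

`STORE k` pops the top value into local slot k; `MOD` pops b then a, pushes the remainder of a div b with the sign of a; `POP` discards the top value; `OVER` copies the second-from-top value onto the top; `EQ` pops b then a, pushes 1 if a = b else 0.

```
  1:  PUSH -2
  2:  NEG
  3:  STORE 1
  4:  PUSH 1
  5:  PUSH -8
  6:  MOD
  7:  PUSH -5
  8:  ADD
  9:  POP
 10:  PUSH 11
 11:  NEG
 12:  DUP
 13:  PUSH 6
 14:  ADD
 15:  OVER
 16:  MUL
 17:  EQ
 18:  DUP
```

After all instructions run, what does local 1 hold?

2

PUSH -2  -2
NEG      2
STORE 1  (empty)
PUSH 1   1
PUSH -8  1 -8
MOD      1
PUSH -5  1 -5
ADD      -4
POP      (empty)
PUSH 11  11
NEG      -11
DUP      -11 -11
PUSH 6   -11 -11 6
ADD      -11 -5
OVER     -11 -5 -11
MUL      -11 55
EQ       0
DUP      0 0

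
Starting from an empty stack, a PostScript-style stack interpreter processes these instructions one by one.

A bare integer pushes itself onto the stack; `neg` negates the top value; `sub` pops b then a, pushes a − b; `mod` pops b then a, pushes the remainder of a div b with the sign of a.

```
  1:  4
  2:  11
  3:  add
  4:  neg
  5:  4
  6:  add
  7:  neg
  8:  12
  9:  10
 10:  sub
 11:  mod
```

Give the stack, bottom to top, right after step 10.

[11, 2]

4   : [4]
11  : [4, 11]
add : [15]
neg : [-15]
4   : [-15, 4]
add : [-11]
neg : [11]
12  : [11, 12]
10  : [11, 12, 10]
sub : [11, 2]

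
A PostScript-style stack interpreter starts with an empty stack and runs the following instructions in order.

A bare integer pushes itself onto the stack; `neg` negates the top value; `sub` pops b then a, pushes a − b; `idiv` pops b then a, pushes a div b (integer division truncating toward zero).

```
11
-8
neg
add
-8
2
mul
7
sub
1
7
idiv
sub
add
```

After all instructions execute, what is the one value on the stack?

11   : 11
-8   : 11 -8
neg  : 11 8
add  : 19
-8   : 19 -8
2    : 19 -8 2
mul  : 19 -16
7    : 19 -16 7
sub  : 19 -23
1    : 19 -23 1
7    : 19 -23 1 7
idiv : 19 -23 0
sub  : 19 -23
add  : -4

-4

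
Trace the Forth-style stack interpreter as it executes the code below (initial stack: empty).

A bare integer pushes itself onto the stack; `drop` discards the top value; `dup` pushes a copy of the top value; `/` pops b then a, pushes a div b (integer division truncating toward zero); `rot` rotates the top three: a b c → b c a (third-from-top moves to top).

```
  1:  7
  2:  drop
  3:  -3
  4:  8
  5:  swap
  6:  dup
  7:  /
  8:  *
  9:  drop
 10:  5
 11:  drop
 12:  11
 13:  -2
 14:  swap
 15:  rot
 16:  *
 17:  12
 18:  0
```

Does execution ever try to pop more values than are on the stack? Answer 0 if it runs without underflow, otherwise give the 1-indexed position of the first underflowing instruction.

15

7    → [7]
drop → []
-3   → [-3]
8    → [-3, 8]
swap → [8, -3]
dup  → [8, -3, -3]
/    → [8, 1]
*    → [8]
drop → []
5    → [5]
drop → []
11   → [11]
-2   → [11, -2]
swap → [-2, 11]
rot  — needs 3 operands, stack has 2 → underflow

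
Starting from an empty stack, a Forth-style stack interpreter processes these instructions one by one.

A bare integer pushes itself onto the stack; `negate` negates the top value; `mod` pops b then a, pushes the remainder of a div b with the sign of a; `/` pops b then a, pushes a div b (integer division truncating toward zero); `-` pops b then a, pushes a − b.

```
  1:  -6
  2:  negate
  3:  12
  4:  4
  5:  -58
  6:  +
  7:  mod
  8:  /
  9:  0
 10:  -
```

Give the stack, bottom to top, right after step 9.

-6      -6
negate  6
12      6 12
4       6 12 4
-58     6 12 4 -58
+       6 12 -54
mod     6 12
/       0
0       0 0

[0, 0]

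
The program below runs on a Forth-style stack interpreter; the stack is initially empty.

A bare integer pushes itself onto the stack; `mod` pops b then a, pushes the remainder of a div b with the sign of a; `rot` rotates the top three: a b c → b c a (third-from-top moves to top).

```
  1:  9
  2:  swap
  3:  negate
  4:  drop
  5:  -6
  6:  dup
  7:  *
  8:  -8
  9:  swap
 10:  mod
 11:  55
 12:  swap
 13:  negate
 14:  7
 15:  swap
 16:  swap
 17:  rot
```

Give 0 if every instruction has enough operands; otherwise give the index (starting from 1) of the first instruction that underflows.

9 : 9
swap  — needs 2 operands, stack has 1 → underflow

2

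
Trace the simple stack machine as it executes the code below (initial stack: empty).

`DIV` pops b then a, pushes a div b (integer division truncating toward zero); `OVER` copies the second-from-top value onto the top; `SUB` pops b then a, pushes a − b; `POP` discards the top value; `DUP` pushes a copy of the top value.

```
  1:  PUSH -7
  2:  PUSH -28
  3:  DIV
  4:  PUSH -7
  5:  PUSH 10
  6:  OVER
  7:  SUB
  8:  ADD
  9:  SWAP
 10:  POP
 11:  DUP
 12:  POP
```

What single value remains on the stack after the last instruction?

PUSH -7  → -7
PUSH -28 → -7 -28
DIV      → 0
PUSH -7  → 0 -7
PUSH 10  → 0 -7 10
OVER     → 0 -7 10 -7
SUB      → 0 -7 17
ADD      → 0 10
SWAP     → 10 0
POP      → 10
DUP      → 10 10
POP      → 10

10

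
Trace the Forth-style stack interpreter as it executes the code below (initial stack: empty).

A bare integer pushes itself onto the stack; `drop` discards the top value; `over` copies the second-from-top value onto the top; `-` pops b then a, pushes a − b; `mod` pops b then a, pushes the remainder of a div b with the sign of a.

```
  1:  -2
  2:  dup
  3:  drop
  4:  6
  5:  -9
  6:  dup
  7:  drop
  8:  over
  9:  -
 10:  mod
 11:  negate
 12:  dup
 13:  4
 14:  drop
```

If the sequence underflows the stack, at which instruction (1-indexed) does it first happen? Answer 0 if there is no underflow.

0

-2     → -2
dup    → -2 -2
drop   → -2
6      → -2 6
-9     → -2 6 -9
dup    → -2 6 -9 -9
drop   → -2 6 -9
over   → -2 6 -9 6
-      → -2 6 -15
mod    → -2 6
negate → -2 -6
dup    → -2 -6 -6
4      → -2 -6 -6 4
drop   → -2 -6 -6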